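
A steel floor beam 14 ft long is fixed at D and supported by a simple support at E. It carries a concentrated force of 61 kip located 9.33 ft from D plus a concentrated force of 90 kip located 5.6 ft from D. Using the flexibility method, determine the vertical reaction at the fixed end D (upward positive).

R_D = 100.7 kip

Choose R_E as the redundant. The primary structure is the cantilever fixed at D.
Deflection at E on the released cantilever, summing each load's contribution:
  point load 61 at a = 9.33: Pa²(3L − a)/(6EI) = 28913/EI
  point load 90 at a = 5.6: Pa²(3L − a)/(6EI) = 17123/EI
  δ_0 = 46035/EI
Flexibility coefficient — unit upward force at E: δ_{EE} = L³/(3EI) = 914.7/EI.
Compatibility at E: δ_0 − R_E·δ_{EE} = 0, so R_E = 46035/914.7 = 50.33 kip.
Vertical equilibrium: R_D = ΣP − R_E = 151 − 50.33 = 100.7 kip.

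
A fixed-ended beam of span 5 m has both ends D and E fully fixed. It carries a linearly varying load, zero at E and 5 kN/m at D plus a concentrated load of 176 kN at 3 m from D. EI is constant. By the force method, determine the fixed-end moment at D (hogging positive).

M_D = 90.73 kN·m

Release both end moments; the primary structure is a simply-supported span DE with redundants M_D and M_E.
On the primary (simply-supported) span, the end slopes from the loading are:
  at D: triangular load, peak 5: w₀L³/(45EI) = 13.89/EI
  at E: triangular load, peak 5: 7w₀L³/(360EI) = 12.15/EI
  at D: point load 176 at a = 3: Pab(L + b)/(6LEI) = 246.4/EI
  at E: point load 176 at a = 3: Pab(L + a)/(6LEI) = 281.6/EI
  θ_D0 = 260.3/EI,  θ_E0 = 293.8/EI
Flexibility coefficients: a unit moment at one end gives L/(3EI) there and L/(6EI) at the far end, so f₁₁ = f₂₂ = 1.667/EI and f₁₂ = f₂₁ = 0.8333/EI.
Compatibility — zero rotation at each built-in end:
  1.667 M_D + 0.8333 M_E = 260.3
  0.8333 M_D + 1.667 M_E = 293.8
Solving the pair gives M_D = 90.73 kN·m and M_E = 130.9 kN·m (hogging).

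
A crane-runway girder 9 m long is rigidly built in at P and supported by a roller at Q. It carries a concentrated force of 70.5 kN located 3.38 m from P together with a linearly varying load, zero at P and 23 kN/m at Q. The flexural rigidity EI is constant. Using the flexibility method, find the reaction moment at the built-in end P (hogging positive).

Choose R_Q as the redundant. The primary structure is the cantilever fixed at P.
Downward deflection at the released point Q due to the loads:
  point load 70.5 at a = 3.38: Pa²(3L − a)/(6EI) = 3171/EI
  triangular load, peak 23 at the free end: 11w₀L⁴/(120EI) = 13833/EI
  δ_0 = 17003/EI
Flexibility coefficient — unit upward force at Q: δ_{QQ} = L³/(3EI) = 243/EI.
Compatibility at Q: δ_0 − R_Q·δ_{QQ} = 0, so R_Q = 17003/243 = 69.97 kN.
Moment equilibrium about P: M_P = Σ(load moments about P) − R_Q·L = 859.3 − 69.97×9 = 229.5 kN·m.

M_P = 229.5 kN·m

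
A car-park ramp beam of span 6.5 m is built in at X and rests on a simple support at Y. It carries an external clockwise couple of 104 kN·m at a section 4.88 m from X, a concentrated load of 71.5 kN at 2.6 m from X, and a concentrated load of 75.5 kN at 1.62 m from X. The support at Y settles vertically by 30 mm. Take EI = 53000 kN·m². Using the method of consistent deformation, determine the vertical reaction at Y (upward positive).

R_Y = 26.46 kN

Release the roller at Y. Primary structure: cantilever fixed at X.
Downward deflection at the released point Y due to the loads:
  clockwise couple 104 at a = 4.88: M₀a(2L − a)/(2EI) = 2061/EI
  point load 71.5 at a = 2.6: Pa²(3L − a)/(6EI) = 1361/EI
  point load 75.5 at a = 1.62: Pa²(3L − a)/(6EI) = 590.5/EI
  δ_0 = 4012/EI
Tip deflection under a unit load at Y: L³/(3EI) = 91.54/EI.
With EI = 53000 kN·m²: δ_0 = 0.075706 m and δ_{YY} = 0.001727 m/kN.
Compatibility — the beam at Y must follow the support down by 0.03 m: δ_0 − R_Y·δ_{YY} = 0.03, so R_Y = (0.075706 − 0.03)/0.001727 = 26.46 kN.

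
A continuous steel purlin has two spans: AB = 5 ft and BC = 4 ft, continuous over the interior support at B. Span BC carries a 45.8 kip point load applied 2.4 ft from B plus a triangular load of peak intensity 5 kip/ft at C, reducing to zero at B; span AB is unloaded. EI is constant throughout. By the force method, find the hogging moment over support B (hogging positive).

M_B = 15.75 kip·ft

Take M_B as the redundant. Released structure: two simple spans AB and BC with a hinge at B.
End slopes at the hinge B, treating each span as simply supported:
  span BC: point load 45.8 at a = 2.4: Pab(L + b)/(6LEI) = 41.04/EI
  span BC: triangular load, peak 5: 7w₀L³/(360EI) = 6.222/EI
  relative rotation θ_0 = (0 + 47.26)/EI = 47.26/EI
A unit hogging moment at B produces rotation L₁/(3EI) + L₂/(3EI) = 3/EI.
Slope continuity at B: θ_0 = M_B·3/EI, so M_B = 47.26/3 = 15.75 kip·ft (hogging).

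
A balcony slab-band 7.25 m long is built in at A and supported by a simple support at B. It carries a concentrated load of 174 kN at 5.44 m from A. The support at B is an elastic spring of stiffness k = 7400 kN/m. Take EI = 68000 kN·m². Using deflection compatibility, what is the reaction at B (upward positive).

Choose R_B as the redundant. The primary structure is the cantilever fixed at A.
Free-end deflection of the primary structure under the applied loading (downward +):
  point load 174 at a = 5.44: Pa²(3L − a)/(6EI) = 13997/EI
Tip deflection under a unit load at B: L³/(3EI) = 127/EI.
With EI = 68000 kN·m²: δ_0 = 0.20585 m and δ_{BB} = 0.001868 m/kN.
Compatibility — the spring shortens by R_B/k under the reaction it provides: δ_0 − R_B·δ_{BB} = R_B/k. With 1/k = 0.000135 m/kN, R_B = δ_0 / (δ_{BB} + 1/k) = 0.20585 / (0.001868 + 0.000135) = 102.8 kN.

R_B = 102.8 kN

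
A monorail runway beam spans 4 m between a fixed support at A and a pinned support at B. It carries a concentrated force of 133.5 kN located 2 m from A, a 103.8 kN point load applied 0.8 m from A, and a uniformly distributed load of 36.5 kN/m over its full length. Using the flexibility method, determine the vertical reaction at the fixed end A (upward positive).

R_A = 281 kN

Choose R_B as the redundant. The primary structure is the cantilever fixed at A.
Free-end deflection of the primary structure under the applied loading (downward +):
  point load 133.5 at a = 2: Pa²(3L − a)/(6EI) = 890/EI
  point load 103.8 at a = 0.8: Pa²(3L − a)/(6EI) = 124/EI
  UDL 36.5: wL⁴/(8EI) = 1168/EI
  δ_0 = 2182/EI
Tip deflection under a unit load at B: L³/(3EI) = 21.33/EI.
The prop prevents deflection at B: R_B = δ_0/δ_{BB} = 2182/21.33 = 102.3 kN.
Vertical equilibrium: R_A = ΣP − R_B = 383.3 − 102.3 = 281 kN.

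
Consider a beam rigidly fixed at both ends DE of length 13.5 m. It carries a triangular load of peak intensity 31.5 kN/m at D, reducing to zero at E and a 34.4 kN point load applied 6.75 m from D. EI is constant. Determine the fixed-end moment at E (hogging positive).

M_E = 249.4 kN·m

Release both end moments; the primary structure is a simply-supported span DE with redundants M_D and M_E.
End rotations of the released simple span under the applied load (×1/EI):
  at D: triangular load, peak 31.5: w₀L³/(45EI) = 1722/EI
  at E: triangular load, peak 31.5: 7w₀L³/(360EI) = 1507/EI
  at D: point load 34.4 at a = 6.75: Pab(L + b)/(6LEI) = 391.8/EI
  at E: point load 34.4 at a = 6.75: Pab(L + a)/(6LEI) = 391.8/EI
  θ_D0 = 2114/EI,  θ_E0 = 1899/EI
Flexibility coefficients: a unit moment at one end gives L/(3EI) there and L/(6EI) at the far end, so f₁₁ = f₂₂ = 4.5/EI and f₁₂ = f₂₁ = 2.25/EI.
Compatibility — zero rotation at each built-in end:
  4.5 M_D + 2.25 M_E = 2114
  2.25 M_D + 4.5 M_E = 1899
Solving the pair gives M_D = 345.1 kN·m and M_E = 249.4 kN·m (hogging).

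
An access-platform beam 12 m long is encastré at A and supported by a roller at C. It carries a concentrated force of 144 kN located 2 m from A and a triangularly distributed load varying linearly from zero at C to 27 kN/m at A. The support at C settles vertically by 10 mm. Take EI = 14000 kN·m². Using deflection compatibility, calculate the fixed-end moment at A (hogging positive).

M_A = 482.1 kN·m

Take the reaction at C as the redundant and release it; the primary structure is a cantilever fixed at A.
Free-end deflection of the primary structure under the applied loading (downward +):
  point load 144 at a = 2: Pa²(3L − a)/(6EI) = 3264/EI
  triangular load, peak 27 at the fixed end: w₀L⁴/(30EI) = 18662/EI
  δ_0 = 21926/EI
Flexibility coefficient — unit upward force at C: δ_{CC} = L³/(3EI) = 576/EI.
With EI = 14000 kN·m²: δ_0 = 1.5662 m and δ_{CC} = 0.041143 m/kN.
Compatibility — the beam at C must follow the support down by 0.01 m: δ_0 − R_C·δ_{CC} = 0.01, so R_C = (1.5662 − 0.01)/0.041143 = 37.82 kN.
Moment equilibrium about A: M_A = Σ(load moments about A) − R_C·L = 936 − 37.82×12 = 482.1 kN·m.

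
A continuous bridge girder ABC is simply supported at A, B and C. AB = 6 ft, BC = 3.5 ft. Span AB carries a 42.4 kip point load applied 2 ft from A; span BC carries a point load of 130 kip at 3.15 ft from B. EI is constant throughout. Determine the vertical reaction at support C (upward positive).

Release continuity at B by inserting a hinge; the redundant is the internal moment M_B. The primary structure is two simply-supported spans AB and BC.
Rotations at B on the released spans (each span's end-slope, ×1/EI):
  span AB: point load 42.4 at a = 2: Pab(L + a)/(6LEI) = 75.38/EI
  span BC: point load 130 at a = 3.15: Pab(L + b)/(6LEI) = 26.28/EI
  relative rotation θ_0 = (75.38 + 26.28)/EI = 101.7/EI
A unit hogging moment at B produces rotation L₁/(3EI) + L₂/(3EI) = 3.167/EI.
Compatibility: M_B·(L₁+L₂)/(3EI) = θ_0, giving M_B = 32.1 kip·ft (hogging).
Span BC, ΣM about C: R_B^{BC}·3.5 = 45.5 + 32.1, so R_B^{BC} = 22.17 kip and R_C = 130 − 22.17 = 107.8 kip.

R_C = 107.8 kip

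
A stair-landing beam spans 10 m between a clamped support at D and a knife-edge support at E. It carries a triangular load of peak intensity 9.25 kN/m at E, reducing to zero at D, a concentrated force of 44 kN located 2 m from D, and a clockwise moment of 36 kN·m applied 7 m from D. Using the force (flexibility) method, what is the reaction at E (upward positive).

Release the roller at E. Primary structure: cantilever fixed at D.
Downward deflection at the released point E due to the loads:
  triangular load, peak 9.25 at the free end: 11w₀L⁴/(120EI) = 8479/EI
  point load 44 at a = 2: Pa²(3L − a)/(6EI) = 821.3/EI
  clockwise couple 36 at a = 7: M₀a(2L − a)/(2EI) = 1638/EI
  δ_0 = 10938/EI
Flexibility coefficient — unit upward force at E: δ_{EE} = L³/(3EI) = 333.3/EI.
The prop prevents deflection at E: R_E = δ_0/δ_{EE} = 10938/333.3 = 32.82 kN.

R_E = 32.82 kN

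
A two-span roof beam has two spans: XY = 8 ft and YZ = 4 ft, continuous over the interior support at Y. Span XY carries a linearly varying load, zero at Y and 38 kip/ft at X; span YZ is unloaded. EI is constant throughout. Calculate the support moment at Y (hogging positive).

M_Y = 94.58 kip·ft

Insert a hinge at Y; M_Y is the redundant, and each span becomes simply supported.
Discontinuity in slope at Y on the released structure — sum the simple-span end rotations:
  span XY: triangular load, peak 38: 7w₀L³/(360EI) = 378.3/EI
  relative rotation θ_0 = (378.3 + 0)/EI = 378.3/EI
A unit hogging moment at Y produces rotation L₁/(3EI) + L₂/(3EI) = 4/EI.
Slope continuity at Y: θ_0 = M_Y·4/EI, so M_Y = 378.3/4 = 94.58 kip·ft (hogging).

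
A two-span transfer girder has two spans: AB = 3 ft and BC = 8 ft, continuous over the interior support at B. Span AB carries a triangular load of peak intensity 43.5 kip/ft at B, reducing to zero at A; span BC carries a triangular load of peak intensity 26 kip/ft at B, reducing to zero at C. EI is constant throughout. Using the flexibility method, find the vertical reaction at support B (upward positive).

Release continuity at B by inserting a hinge; the redundant is the internal moment M_B. The primary structure is two simply-supported spans AB and BC.
Discontinuity in slope at B on the released structure — sum the simple-span end rotations:
  span AB: triangular load, peak 43.5: w₀L³/(45EI) = 26.1/EI
  span BC: triangular load, peak 26: w₀L³/(45EI) = 295.8/EI
  relative rotation θ_0 = (26.1 + 295.8)/EI = 321.9/EI
A unit hogging moment at B produces rotation L₁/(3EI) + L₂/(3EI) = 3.667/EI.
Compatibility: M_B·(L₁+L₂)/(3EI) = θ_0, giving M_B = 87.8 kip·ft (hogging).
Span AB, ΣM about A with M_B applied at B: R_B^{AB}·3 = 130.5 + 87.8, so R_B^{AB} = 72.77 kip and R_A = 65.25 − 72.77 = -7.516 kip.
Span BC, ΣM about C: R_B^{BC}·8 = 554.7 + 87.8, so R_B^{BC} = 80.31 kip and R_C = 104 − 80.31 = 23.69 kip.
R_B = 72.77 + 80.31 = 153.1 kip.

R_B = 153.1 kip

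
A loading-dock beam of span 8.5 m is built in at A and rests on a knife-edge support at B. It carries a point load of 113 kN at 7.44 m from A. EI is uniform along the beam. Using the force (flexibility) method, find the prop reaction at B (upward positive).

Release the roller at B. Primary structure: cantilever fixed at A.
Free-end deflection of the primary structure under the applied loading (downward +):
  point load 113 at a = 7.44: Pa²(3L − a)/(6EI) = 18827/EI
Tip deflection under a unit load at B: L³/(3EI) = 204.7/EI.
The prop prevents deflection at B: R_B = δ_0/δ_{BB} = 18827/204.7 = 91.97 kN.

R_B = 91.97 kN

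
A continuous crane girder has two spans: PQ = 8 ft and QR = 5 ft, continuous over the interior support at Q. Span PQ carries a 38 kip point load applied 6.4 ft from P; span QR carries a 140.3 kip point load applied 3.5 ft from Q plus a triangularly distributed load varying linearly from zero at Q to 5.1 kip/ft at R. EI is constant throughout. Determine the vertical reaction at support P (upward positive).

Take M_Q as the redundant. Released structure: two simple spans PQ and QR with a hinge at Q.
End slopes at the hinge Q, treating each span as simply supported:
  span PQ: point load 38 at a = 6.4: Pab(L + a)/(6LEI) = 116.7/EI
  span QR: point load 140.3 at a = 3.5: Pab(L + b)/(6LEI) = 159.6/EI
  span QR: triangular load, peak 5.1: 7w₀L³/(360EI) = 12.4/EI
  relative rotation θ_0 = (116.7 + 172)/EI = 288.7/EI
A unit hogging moment at Q produces rotation L₁/(3EI) + L₂/(3EI) = 4.333/EI.
Compatibility: M_Q·(L₁+L₂)/(3EI) = θ_0, giving M_Q = 66.63 kip·ft (hogging).
Span PQ, ΣM about P with M_Q applied at Q: R_Q^{PQ}·8 = 243.2 + 66.63, so R_Q^{PQ} = 38.73 kip and R_P = 38 − 38.73 = -0.7286 kip.

R_P = -0.7286 kip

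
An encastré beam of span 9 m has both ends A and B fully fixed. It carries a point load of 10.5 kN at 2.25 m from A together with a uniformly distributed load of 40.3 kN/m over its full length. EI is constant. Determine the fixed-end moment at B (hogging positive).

Take the two fixed-end moments M_A, M_B as redundants; the released structure is the simple span AB.
On the primary (simply-supported) span, the end slopes from the loading are:
  at A: point load 10.5 at a = 2.25: Pab(L + b)/(6LEI) = 46.51/EI
  at B: point load 10.5 at a = 2.25: Pab(L + a)/(6LEI) = 33.22/EI
  at A: UDL 40.3: wL³/(24EI) = 1224/EI
  at B: UDL 40.3: wL³/(24EI) = 1224/EI
  θ_A0 = 1271/EI,  θ_B0 = 1257/EI
Flexibility coefficients: a unit moment at one end gives L/(3EI) there and L/(6EI) at the far end, so f₁₁ = f₂₂ = 3/EI and f₁₂ = f₂₁ = 1.5/EI.
Compatibility — zero rotation at each built-in end:
  3 M_A + 1.5 M_B = 1271
  1.5 M_A + 3 M_B = 1257
Solving the pair gives M_A = 285.3 kN·m and M_B = 276.5 kN·m (hogging).

M_B = 276.5 kN·m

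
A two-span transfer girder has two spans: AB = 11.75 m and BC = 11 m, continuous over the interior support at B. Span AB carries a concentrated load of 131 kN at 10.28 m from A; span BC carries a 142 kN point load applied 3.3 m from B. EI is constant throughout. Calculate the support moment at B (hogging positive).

Release continuity at B by inserting a hinge; the redundant is the internal moment M_B. The primary structure is two simply-supported spans AB and BC.
Rotations at B on the released spans (each span's end-slope, ×1/EI):
  span AB: point load 131 at a = 10.28: Pab(L + a)/(6LEI) = 618.6/EI
  span BC: point load 142 at a = 3.3: Pab(L + b)/(6LEI) = 1022/EI
  relative rotation θ_0 = (618.6 + 1022)/EI = 1641/EI
A unit hogging moment at B produces rotation L₁/(3EI) + L₂/(3EI) = 7.583/EI.
Slope continuity at B: θ_0 = M_B·7.583/EI, so M_B = 1641/7.583 = 216.4 kN·m (hogging).

M_B = 216.4 kN·m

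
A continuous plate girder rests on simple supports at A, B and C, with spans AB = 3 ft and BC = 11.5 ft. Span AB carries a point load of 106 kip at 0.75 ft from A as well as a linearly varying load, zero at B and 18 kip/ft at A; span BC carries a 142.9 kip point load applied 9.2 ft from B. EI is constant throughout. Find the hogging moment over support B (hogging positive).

Release continuity at B by inserting a hinge; the redundant is the internal moment M_B. The primary structure is two simply-supported spans AB and BC.
Discontinuity in slope at B on the released structure — sum the simple-span end rotations:
  span AB: point load 106 at a = 0.75: Pab(L + a)/(6LEI) = 37.27/EI
  span AB: triangular load, peak 18: 7w₀L³/(360EI) = 9.45/EI
  span BC: point load 142.9 at a = 9.2: Pab(L + b)/(6LEI) = 604.8/EI
  relative rotation θ_0 = (46.72 + 604.8)/EI = 651.5/EI
A unit hogging moment at B produces rotation L₁/(3EI) + L₂/(3EI) = 4.833/EI.
Slope continuity at B: θ_0 = M_B·4.833/EI, so M_B = 651.5/4.833 = 134.8 kip·ft (hogging).

M_B = 134.8 kip·ft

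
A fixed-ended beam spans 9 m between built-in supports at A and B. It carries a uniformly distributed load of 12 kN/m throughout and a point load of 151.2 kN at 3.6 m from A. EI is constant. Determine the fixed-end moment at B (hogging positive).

M_B = 211.6 kN·m

Release both end moments; the primary structure is a simply-supported span AB with redundants M_A and M_B.
Simple-span end rotations at A and B under the given loads:
  at A: UDL 12: wL³/(24EI) = 364.5/EI
  at B: UDL 12: wL³/(24EI) = 364.5/EI
  at A: point load 151.2 at a = 3.6: Pab(L + b)/(6LEI) = 783.8/EI
  at B: point load 151.2 at a = 3.6: Pab(L + a)/(6LEI) = 685.8/EI
  θ_A0 = 1148/EI,  θ_B0 = 1050/EI
Flexibility coefficients: a unit moment at one end gives L/(3EI) there and L/(6EI) at the far end, so f₁₁ = f₂₂ = 3/EI and f₁₂ = f₂₁ = 1.5/EI.
Compatibility — zero rotation at each built-in end:
  3 M_A + 1.5 M_B = 1148
  1.5 M_A + 3 M_B = 1050
Solving the pair gives M_A = 277 kN·m and M_B = 211.6 kN·m (hogging).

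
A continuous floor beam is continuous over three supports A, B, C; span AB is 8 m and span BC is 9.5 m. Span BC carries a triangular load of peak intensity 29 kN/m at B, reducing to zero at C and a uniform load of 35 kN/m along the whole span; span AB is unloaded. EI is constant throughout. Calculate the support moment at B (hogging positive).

Take M_B as the redundant. Released structure: two simple spans AB and BC with a hinge at B.
End slopes at the hinge B, treating each span as simply supported:
  span BC: triangular load, peak 29: w₀L³/(45EI) = 552.5/EI
  span BC: UDL 35: wL³/(24EI) = 1250/EI
  relative rotation θ_0 = (0 + 1803)/EI = 1803/EI
A unit hogging moment at B produces rotation L₁/(3EI) + L₂/(3EI) = 5.833/EI.
Slope continuity at B: θ_0 = M_B·5.833/EI, so M_B = 1803/5.833 = 309.1 kN·m (hogging).

M_B = 309.1 kN·m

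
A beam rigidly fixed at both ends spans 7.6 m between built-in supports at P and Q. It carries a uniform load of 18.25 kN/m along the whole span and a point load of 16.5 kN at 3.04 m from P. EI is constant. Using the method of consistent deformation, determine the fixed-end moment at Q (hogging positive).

Release both end moments; the primary structure is a simply-supported span PQ with redundants M_P and M_Q.
Simple-span end rotations at P and Q under the given loads:
  at P: UDL 18.25: wL³/(24EI) = 333.8/EI
  at Q: UDL 18.25: wL³/(24EI) = 333.8/EI
  at P: point load 16.5 at a = 3.04: Pab(L + b)/(6LEI) = 60.99/EI
  at Q: point load 16.5 at a = 3.04: Pab(L + a)/(6LEI) = 53.37/EI
  θ_P0 = 394.8/EI,  θ_Q0 = 387.2/EI
Flexibility coefficients: a unit moment at one end gives L/(3EI) there and L/(6EI) at the far end, so f₁₁ = f₂₂ = 2.533/EI and f₁₂ = f₂₁ = 1.267/EI.
Compatibility — zero rotation at each built-in end:
  2.533 M_P + 1.267 M_Q = 394.8
  1.267 M_P + 2.533 M_Q = 387.2
Solving the pair gives M_P = 105.9 kN·m and M_Q = 99.88 kN·m (hogging).

M_Q = 99.88 kN·m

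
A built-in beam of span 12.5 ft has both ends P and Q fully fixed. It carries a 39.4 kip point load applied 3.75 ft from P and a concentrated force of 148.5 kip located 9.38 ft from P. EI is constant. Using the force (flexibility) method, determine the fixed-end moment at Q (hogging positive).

Take the two fixed-end moments M_P, M_Q as redundants; the released structure is the simple span PQ.
On the primary (simply-supported) span, the end slopes from the loading are:
  at P: point load 39.4 at a = 3.75: Pab(L + b)/(6LEI) = 366.3/EI
  at Q: point load 39.4 at a = 3.75: Pab(L + a)/(6LEI) = 280.1/EI
  at P: point load 148.5 at a = 9.38: Pab(L + b)/(6LEI) = 905.1/EI
  at Q: point load 148.5 at a = 9.38: Pab(L + a)/(6LEI) = 1268/EI
  θ_P0 = 1271/EI,  θ_Q0 = 1548/EI
Flexibility coefficients: a unit moment at one end gives L/(3EI) there and L/(6EI) at the far end, so f₁₁ = f₂₂ = 4.167/EI and f₁₂ = f₂₁ = 2.083/EI.
Compatibility — zero rotation at each built-in end:
  4.167 M_P + 2.083 M_Q = 1271
  2.083 M_P + 4.167 M_Q = 1548
Solving the pair gives M_P = 159.2 kip·ft and M_Q = 291.9 kip·ft (hogging).

M_Q = 291.9 kip·ft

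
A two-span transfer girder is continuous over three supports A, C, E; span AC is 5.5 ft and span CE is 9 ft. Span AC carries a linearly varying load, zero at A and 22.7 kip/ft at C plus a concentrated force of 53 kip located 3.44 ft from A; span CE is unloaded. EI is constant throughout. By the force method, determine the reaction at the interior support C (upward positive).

Insert a hinge at C; M_C is the redundant, and each span becomes simply supported.
End slopes at the hinge C, treating each span as simply supported:
  span AC: triangular load, peak 22.7: w₀L³/(45EI) = 83.93/EI
  span AC: point load 53 at a = 3.44: Pab(L + a)/(6LEI) = 101.7/EI
  relative rotation θ_0 = (185.7 + 0)/EI = 185.7/EI
A unit hogging moment at C produces rotation L₁/(3EI) + L₂/(3EI) = 4.833/EI.
Compatibility: M_C·(L₁+L₂)/(3EI) = θ_0, giving M_C = 38.42 kip·ft (hogging).
Span AC, ΣM about A with M_C applied at C: R_C^{AC}·5.5 = 411.2 + 38.42, so R_C^{AC} = 81.75 kip and R_A = 115.4 − 81.75 = 33.67 kip.
Span CE, ΣM about E: R_C^{CE}·9 = 0 + 38.42, so R_C^{CE} = 4.268 kip and R_E = 0 − 4.268 = -4.268 kip.
R_C = 81.75 + 4.268 = 86.02 kip.

R_C = 86.02 kip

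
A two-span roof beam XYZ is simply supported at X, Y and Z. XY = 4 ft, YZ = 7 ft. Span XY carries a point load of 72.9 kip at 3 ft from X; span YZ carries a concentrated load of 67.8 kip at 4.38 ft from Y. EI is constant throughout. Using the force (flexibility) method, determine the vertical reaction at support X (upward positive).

R_X = 1.725 kip

Take M_Y as the redundant. Released structure: two simple spans XY and YZ with a hinge at Y.
End slopes at the hinge Y, treating each span as simply supported:
  span XY: point load 72.9 at a = 3: Pab(L + a)/(6LEI) = 63.79/EI
  span YZ: point load 67.8 at a = 4.38: Pab(L + b)/(6LEI) = 178.2/EI
  relative rotation θ_0 = (63.79 + 178.2)/EI = 242/EI
A unit hogging moment at Y produces rotation L₁/(3EI) + L₂/(3EI) = 3.667/EI.
Compatibility: M_Y·(L₁+L₂)/(3EI) = θ_0, giving M_Y = 66 kip·ft (hogging).
Span XY, ΣM about X with M_Y applied at Y: R_Y^{XY}·4 = 218.7 + 66, so R_Y^{XY} = 71.17 kip and R_X = 72.9 − 71.17 = 1.725 kip.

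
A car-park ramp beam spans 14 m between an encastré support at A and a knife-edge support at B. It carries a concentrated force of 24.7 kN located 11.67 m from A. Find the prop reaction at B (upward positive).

R_B = 18.59 kN

Release the roller at B. Primary structure: cantilever fixed at A.
Primary-structure tip deflection at B by superposition:
  point load 24.7 at a = 11.67: Pa²(3L − a)/(6EI) = 17004/EI
Flexibility coefficient — unit upward force at B: δ_{BB} = L³/(3EI) = 914.7/EI.
Compatibility at B: δ_0 − R_B·δ_{BB} = 0, so R_B = 17004/914.7 = 18.59 kN.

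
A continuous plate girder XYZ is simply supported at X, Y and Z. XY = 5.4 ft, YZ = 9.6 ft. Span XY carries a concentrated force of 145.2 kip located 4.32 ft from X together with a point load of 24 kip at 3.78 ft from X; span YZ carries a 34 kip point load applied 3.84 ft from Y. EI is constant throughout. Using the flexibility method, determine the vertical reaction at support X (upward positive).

Take M_Y as the redundant. Released structure: two simple spans XY and YZ with a hinge at Y.
Rotations at Y on the released spans (each span's end-slope, ×1/EI):
  span XY: point load 145.2 at a = 4.32: Pab(L + a)/(6LEI) = 203.2/EI
  span XY: point load 24 at a = 3.78: Pab(L + a)/(6LEI) = 41.64/EI
  span YZ: point load 34 at a = 3.84: Pab(L + b)/(6LEI) = 200.5/EI
  relative rotation θ_0 = (244.9 + 200.5)/EI = 445.4/EI
A unit hogging moment at Y produces rotation L₁/(3EI) + L₂/(3EI) = 5/EI.
Slope continuity at Y: θ_0 = M_Y·5/EI, so M_Y = 445.4/5 = 89.08 kip·ft (hogging).
Span XY, ΣM about X with M_Y applied at Y: R_Y^{XY}·5.4 = 718 + 89.08, so R_Y^{XY} = 149.5 kip and R_X = 169.2 − 149.5 = 19.74 kip.

R_X = 19.74 kip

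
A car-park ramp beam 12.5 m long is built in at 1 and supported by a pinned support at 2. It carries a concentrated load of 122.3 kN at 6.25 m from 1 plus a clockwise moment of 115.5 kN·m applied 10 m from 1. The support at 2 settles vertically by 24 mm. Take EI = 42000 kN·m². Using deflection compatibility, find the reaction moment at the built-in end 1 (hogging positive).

M_1 = 255.2 kN·m

Take the reaction at 2 as the redundant and release it; the primary structure is a cantilever fixed at 1.
Free-end deflection of the primary structure under the applied loading (downward +):
  point load 122.3 at a = 6.25: Pa²(3L − a)/(6EI) = 24882/EI
  clockwise couple 115.5 at a = 10: M₀a(2L − a)/(2EI) = 8662/EI
  δ_0 = 33544/EI
Flexibility coefficient — unit upward force at 2: δ_{22} = L³/(3EI) = 651/EI.
With EI = 42000 kN·m²: δ_0 = 0.79868 m and δ_{22} = 0.015501 m/kN.
Compatibility — the beam at 2 must follow the support down by 0.024 m: δ_0 − R_2·δ_{22} = 0.024, so R_2 = (0.79868 − 0.024)/0.015501 = 49.98 kN.
Moment equilibrium about 1: M_1 = Σ(load moments about 1) − R_2·L = 879.9 − 49.98×12.5 = 255.2 kN·m.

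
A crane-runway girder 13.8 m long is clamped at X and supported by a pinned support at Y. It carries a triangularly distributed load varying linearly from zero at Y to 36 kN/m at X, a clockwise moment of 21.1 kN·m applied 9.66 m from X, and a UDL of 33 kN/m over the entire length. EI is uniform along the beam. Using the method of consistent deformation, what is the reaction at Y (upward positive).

Release the roller at Y. Primary structure: cantilever fixed at X.
Free-end deflection of the primary structure under the applied loading (downward +):
  triangular load, peak 36 at the fixed end: w₀L⁴/(30EI) = 43521/EI
  clockwise couple 21.1 at a = 9.66: M₀a(2L − a)/(2EI) = 1828/EI
  UDL 33: wL⁴/(8EI) = 149603/EI
  δ_0 = 194952/EI
Tip deflection under a unit load at Y: L³/(3EI) = 876/EI.
The prop prevents deflection at Y: R_Y = δ_0/δ_{YY} = 194952/876 = 222.5 kN.

R_Y = 222.5 kN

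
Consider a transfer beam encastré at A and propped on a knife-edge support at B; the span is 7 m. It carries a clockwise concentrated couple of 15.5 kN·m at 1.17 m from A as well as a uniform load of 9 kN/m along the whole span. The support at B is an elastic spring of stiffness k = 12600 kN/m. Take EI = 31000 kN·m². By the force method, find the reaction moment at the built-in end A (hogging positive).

M_A = 67.14 kN·m

Choose R_B as the redundant. The primary structure is the cantilever fixed at A.
Primary-structure tip deflection at B by superposition:
  clockwise couple 15.5 at a = 1.17: M₀a(2L − a)/(2EI) = 116.3/EI
  UDL 9: wL⁴/(8EI) = 2701/EI
  δ_0 = 2817/EI
Flexibility coefficient — unit upward force at B: δ_{BB} = L³/(3EI) = 114.3/EI.
With EI = 31000 kN·m²: δ_0 = 0.090886 m and δ_{BB} = 0.003688 m/kN.
Compatibility — the spring shortens by R_B/k under the reaction it provides: δ_0 − R_B·δ_{BB} = R_B/k. With 1/k = 0.000079 m/kN, R_B = δ_0 / (δ_{BB} + 1/k) = 0.090886 / (0.003688 + 0.000079) = 24.12 kN.
Moment equilibrium about A: M_A = Σ(load moments about A) − R_B·L = 236 − 24.12×7 = 67.14 kN·m.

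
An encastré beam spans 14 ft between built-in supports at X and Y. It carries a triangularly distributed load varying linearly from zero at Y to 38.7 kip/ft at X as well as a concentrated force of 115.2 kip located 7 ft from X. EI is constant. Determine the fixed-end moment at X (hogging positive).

M_X = 580.9 kip·ft

Release both end moments; the primary structure is a simply-supported span XY with redundants M_X and M_Y.
On the primary (simply-supported) span, the end slopes from the loading are:
  at X: triangular load, peak 38.7: w₀L³/(45EI) = 2360/EI
  at Y: triangular load, peak 38.7: 7w₀L³/(360EI) = 2065/EI
  at X: point load 115.2 at a = 7: Pab(L + b)/(6LEI) = 1411/EI
  at Y: point load 115.2 at a = 7: Pab(L + a)/(6LEI) = 1411/EI
  θ_X0 = 3771/EI,  θ_Y0 = 3476/EI
Flexibility coefficients: a unit moment at one end gives L/(3EI) there and L/(6EI) at the far end, so f₁₁ = f₂₂ = 4.667/EI and f₁₂ = f₂₁ = 2.333/EI.
Compatibility — zero rotation at each built-in end:
  4.667 M_X + 2.333 M_Y = 3771
  2.333 M_X + 4.667 M_Y = 3476
Solving the pair gives M_X = 580.9 kip·ft and M_Y = 454.4 kip·ft (hogging).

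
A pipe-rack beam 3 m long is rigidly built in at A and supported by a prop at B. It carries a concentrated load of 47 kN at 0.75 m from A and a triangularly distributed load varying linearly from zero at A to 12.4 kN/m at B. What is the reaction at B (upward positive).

R_B = 14.27 kN

Choose R_B as the redundant. The primary structure is the cantilever fixed at A.
Downward deflection at the released point B due to the loads:
  point load 47 at a = 0.75: Pa²(3L − a)/(6EI) = 36.35/EI
  triangular load, peak 12.4 at the free end: 11w₀L⁴/(120EI) = 92.07/EI
  δ_0 = 128.4/EI
Flexibility coefficient — unit upward force at B: δ_{BB} = L³/(3EI) = 9/EI.
Compatibility at B: δ_0 − R_B·δ_{BB} = 0, so R_B = 128.4/9 = 14.27 kN.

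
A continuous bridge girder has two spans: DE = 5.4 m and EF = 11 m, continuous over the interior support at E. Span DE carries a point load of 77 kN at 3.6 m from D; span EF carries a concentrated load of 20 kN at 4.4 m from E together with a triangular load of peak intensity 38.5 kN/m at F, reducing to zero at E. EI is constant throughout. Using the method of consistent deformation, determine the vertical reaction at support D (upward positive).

R_D = -18.03 kN

Release continuity at E by inserting a hinge; the redundant is the internal moment M_E. The primary structure is two simply-supported spans DE and EF.
Rotations at E on the released spans (each span's end-slope, ×1/EI):
  span DE: point load 77 at a = 3.6: Pab(L + a)/(6LEI) = 138.6/EI
  span EF: point load 20 at a = 4.4: Pab(L + b)/(6LEI) = 154.9/EI
  span EF: triangular load, peak 38.5: 7w₀L³/(360EI) = 996.4/EI
  relative rotation θ_0 = (138.6 + 1151)/EI = 1290/EI
A unit hogging moment at E produces rotation L₁/(3EI) + L₂/(3EI) = 5.467/EI.
Compatibility: M_E·(L₁+L₂)/(3EI) = θ_0, giving M_E = 236 kN·m (hogging).
Span DE, ΣM about D with M_E applied at E: R_E^{DE}·5.4 = 277.2 + 236, so R_E^{DE} = 95.03 kN and R_D = 77 − 95.03 = -18.03 kN.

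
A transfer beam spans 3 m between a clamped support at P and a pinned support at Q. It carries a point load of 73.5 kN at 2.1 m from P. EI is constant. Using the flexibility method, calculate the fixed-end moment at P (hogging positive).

M_P = 30.1 kN·m

Take the reaction at Q as the redundant and release it; the primary structure is a cantilever fixed at P.
Primary-structure tip deflection at Q by superposition:
  point load 73.5 at a = 2.1: Pa²(3L − a)/(6EI) = 372.8/EI
Tip deflection under a unit load at Q: L³/(3EI) = 9/EI.
Compatibility at Q: δ_0 − R_Q·δ_{QQ} = 0, so R_Q = 372.8/9 = 41.42 kN.
Moment equilibrium about P: M_P = Σ(load moments about P) − R_Q·L = 154.3 − 41.42×3 = 30.1 kN·m.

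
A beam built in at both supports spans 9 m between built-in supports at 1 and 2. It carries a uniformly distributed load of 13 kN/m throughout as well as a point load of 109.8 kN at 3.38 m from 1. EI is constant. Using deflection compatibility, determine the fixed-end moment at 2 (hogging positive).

Release both end moments; the primary structure is a simply-supported span 12 with redundants M_1 and M_2.
Simple-span end rotations at 1 and 2 under the given loads:
  at 1: UDL 13: wL³/(24EI) = 394.9/EI
  at 2: UDL 13: wL³/(24EI) = 394.9/EI
  at 1: point load 109.8 at a = 3.38: Pab(L + b)/(6LEI) = 564.7/EI
  at 2: point load 109.8 at a = 3.38: Pab(L + a)/(6LEI) = 478.2/EI
  θ_10 = 959.6/EI,  θ_20 = 873/EI
Flexibility coefficients: a unit moment at one end gives L/(3EI) there and L/(6EI) at the far end, so f₁₁ = f₂₂ = 3/EI and f₁₂ = f₂₁ = 1.5/EI.
Compatibility — zero rotation at each built-in end:
  3 M_1 + 1.5 M_2 = 959.6
  1.5 M_1 + 3 M_2 = 873
Solving the pair gives M_1 = 232.5 kN·m and M_2 = 174.8 kN·m (hogging).

M_2 = 174.8 kN·m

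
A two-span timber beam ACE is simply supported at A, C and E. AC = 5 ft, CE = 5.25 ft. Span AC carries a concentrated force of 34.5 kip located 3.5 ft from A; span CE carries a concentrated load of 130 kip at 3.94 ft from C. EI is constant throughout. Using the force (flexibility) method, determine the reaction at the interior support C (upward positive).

R_C = 78.42 kip

Insert a hinge at C; M_C is the redundant, and each span becomes simply supported.
Rotations at C on the released spans (each span's end-slope, ×1/EI):
  span AC: point load 34.5 at a = 3.5: Pab(L + a)/(6LEI) = 51.32/EI
  span CE: point load 130 at a = 3.94: Pab(L + b)/(6LEI) = 139.7/EI
  relative rotation θ_0 = (51.32 + 139.7)/EI = 191.1/EI
A unit hogging moment at C produces rotation L₁/(3EI) + L₂/(3EI) = 3.417/EI.
Compatibility: M_C·(L₁+L₂)/(3EI) = θ_0, giving M_C = 55.92 kip·ft (hogging).
Span AC, ΣM about A with M_C applied at C: R_C^{AC}·5 = 120.8 + 55.92, so R_C^{AC} = 35.33 kip and R_A = 34.5 − 35.33 = -0.8336 kip.
Span CE, ΣM about E: R_C^{CE}·5.25 = 170.3 + 55.92, so R_C^{CE} = 43.09 kip and R_E = 130 − 43.09 = 86.91 kip.
R_C = 35.33 + 43.09 = 78.42 kip.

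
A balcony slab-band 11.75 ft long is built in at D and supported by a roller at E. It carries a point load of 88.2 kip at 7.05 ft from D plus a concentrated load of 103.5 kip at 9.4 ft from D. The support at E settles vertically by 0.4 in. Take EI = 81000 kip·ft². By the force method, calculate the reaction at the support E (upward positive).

Release the roller at E. Primary structure: cantilever fixed at D.
Free-end deflection of the primary structure under the applied loading (downward +):
  point load 88.2 at a = 7.05: Pa²(3L − a)/(6EI) = 20604/EI
  point load 103.5 at a = 9.4: Pa²(3L − a)/(6EI) = 39401/EI
  δ_0 = 60005/EI
Tip deflection under a unit load at E: L³/(3EI) = 540.7/EI.
With EI = 81000 kip·ft²: δ_0 = 0.7408 ft and δ_{EE} = 0.006676 ft/kip.
Compatibility — the beam at E must follow the support down by 0.03333 ft: δ_0 − R_E·δ_{EE} = 0.03333, so R_E = (0.7408 − 0.03333)/0.006676 = 106 kip.

R_E = 106 kip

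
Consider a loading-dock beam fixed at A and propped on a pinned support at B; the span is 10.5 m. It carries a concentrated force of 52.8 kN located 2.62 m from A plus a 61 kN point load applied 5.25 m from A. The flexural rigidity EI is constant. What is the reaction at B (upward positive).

R_B = 23.58 kN

Take the reaction at B as the redundant and release it; the primary structure is a cantilever fixed at A.
Downward deflection at the released point B due to the loads:
  point load 52.8 at a = 2.62: Pa²(3L − a)/(6EI) = 1745/EI
  point load 61 at a = 5.25: Pa²(3L − a)/(6EI) = 7356/EI
  δ_0 = 9100/EI
Tip deflection under a unit load at B: L³/(3EI) = 385.9/EI.
Compatibility at B: δ_0 − R_B·δ_{BB} = 0, so R_B = 9100/385.9 = 23.58 kN.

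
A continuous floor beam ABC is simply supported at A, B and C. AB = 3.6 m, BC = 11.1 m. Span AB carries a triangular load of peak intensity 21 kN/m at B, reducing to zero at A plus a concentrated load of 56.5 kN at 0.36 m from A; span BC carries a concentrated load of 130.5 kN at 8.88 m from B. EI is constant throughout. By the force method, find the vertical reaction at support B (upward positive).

Release continuity at B by inserting a hinge; the redundant is the internal moment M_B. The primary structure is two simply-supported spans AB and BC.
End slopes at the hinge B, treating each span as simply supported:
  span AB: triangular load, peak 21: w₀L³/(45EI) = 21.77/EI
  span AB: point load 56.5 at a = 0.36: Pab(L + a)/(6LEI) = 12.08/EI
  span BC: point load 130.5 at a = 8.88: Pab(L + b)/(6LEI) = 514.5/EI
  relative rotation θ_0 = (33.85 + 514.5)/EI = 548.4/EI
A unit hogging moment at B produces rotation L₁/(3EI) + L₂/(3EI) = 4.9/EI.
Slope continuity at B: θ_0 = M_B·4.9/EI, so M_B = 548.4/4.9 = 111.9 kN·m (hogging).
Span AB, ΣM about A with M_B applied at B: R_B^{AB}·3.6 = 111.1 + 111.9, so R_B^{AB} = 61.94 kN and R_A = 94.3 − 61.94 = 32.36 kN.
Span BC, ΣM about C: R_B^{BC}·11.1 = 289.7 + 111.9, so R_B^{BC} = 36.18 kN and R_C = 130.5 − 36.18 = 94.32 kN.
R_B = 61.94 + 36.18 = 98.12 kN.

R_B = 98.12 kN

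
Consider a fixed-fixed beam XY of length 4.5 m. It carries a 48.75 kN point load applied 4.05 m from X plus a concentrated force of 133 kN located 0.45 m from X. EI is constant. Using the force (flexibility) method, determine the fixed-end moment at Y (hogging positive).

Release both end moments; the primary structure is a simply-supported span XY with redundants M_X and M_Y.
Simple-span end rotations at X and Y under the given loads:
  at X: point load 48.75 at a = 4.05: Pab(L + b)/(6LEI) = 16.29/EI
  at Y: point load 48.75 at a = 4.05: Pab(L + a)/(6LEI) = 28.13/EI
  at X: point load 133 at a = 0.45: Pab(L + b)/(6LEI) = 76.76/EI
  at Y: point load 133 at a = 0.45: Pab(L + a)/(6LEI) = 44.44/EI
  θ_X0 = 93.05/EI,  θ_Y0 = 72.57/EI
Flexibility coefficients: a unit moment at one end gives L/(3EI) there and L/(6EI) at the far end, so f₁₁ = f₂₂ = 1.5/EI and f₁₂ = f₂₁ = 0.75/EI.
Compatibility — zero rotation at each built-in end:
  1.5 M_X + 0.75 M_Y = 93.05
  0.75 M_X + 1.5 M_Y = 72.57
Solving the pair gives M_X = 50.45 kN·m and M_Y = 23.16 kN·m (hogging).

M_Y = 23.16 kN·m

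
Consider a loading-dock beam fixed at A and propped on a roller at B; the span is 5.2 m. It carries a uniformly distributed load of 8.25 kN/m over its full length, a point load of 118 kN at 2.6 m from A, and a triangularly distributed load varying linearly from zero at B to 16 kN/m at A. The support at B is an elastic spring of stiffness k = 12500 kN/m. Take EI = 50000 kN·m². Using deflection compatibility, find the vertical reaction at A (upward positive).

Release the roller at B. Primary structure: cantilever fixed at A.
Deflection at B on the released cantilever, summing each load's contribution:
  UDL 8.25: wL⁴/(8EI) = 754/EI
  point load 118 at a = 2.6: Pa²(3L − a)/(6EI) = 1728/EI
  triangular load, peak 16 at the fixed end: w₀L⁴/(30EI) = 390/EI
  δ_0 = 2872/EI
Tip deflection under a unit load at B: L³/(3EI) = 46.87/EI.
With EI = 50000 kN·m²: δ_0 = 0.057445 m and δ_{BB} = 0.000937 m/kN.
Compatibility — the spring shortens by R_B/k under the reaction it provides: δ_0 − R_B·δ_{BB} = R_B/k. With 1/k = 0.00008 m/kN, R_B = δ_0 / (δ_{BB} + 1/k) = 0.057445 / (0.000937 + 0.00008) = 56.46 kN.
Vertical equilibrium: R_A = ΣP − R_B = 202.5 − 56.46 = 146 kN.

R_A = 146 kN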